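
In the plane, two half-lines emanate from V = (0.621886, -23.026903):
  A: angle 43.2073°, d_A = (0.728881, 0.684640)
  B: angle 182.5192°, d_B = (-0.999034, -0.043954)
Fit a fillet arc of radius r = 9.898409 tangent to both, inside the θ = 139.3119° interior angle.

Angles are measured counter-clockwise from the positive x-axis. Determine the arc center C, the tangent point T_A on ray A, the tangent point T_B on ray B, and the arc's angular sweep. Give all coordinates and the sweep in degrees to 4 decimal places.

bisector direction at 112.8633° = (-0.388533,0.921435)
center distance |VC| = r/sin(θ/2) = 9.898409/sin(69.6560°) = 10.556930
C = V + |VC|·bis = (-3.4798,-13.2994)
T_A = V + ((C−V)·d_A)·d_A = V + 3.6702·d_A = (3.2970,-20.5141)
T_B = V + ((C−V)·d_B)·d_B = V + 3.6702·d_B = (-3.0448,-23.1882)
sweep = 180° − θ = 40.6881°

center=(-3.4798,-13.2994) T_A=(3.2970,-20.5141) T_B=(-3.0448,-23.1882) sweep=40.6881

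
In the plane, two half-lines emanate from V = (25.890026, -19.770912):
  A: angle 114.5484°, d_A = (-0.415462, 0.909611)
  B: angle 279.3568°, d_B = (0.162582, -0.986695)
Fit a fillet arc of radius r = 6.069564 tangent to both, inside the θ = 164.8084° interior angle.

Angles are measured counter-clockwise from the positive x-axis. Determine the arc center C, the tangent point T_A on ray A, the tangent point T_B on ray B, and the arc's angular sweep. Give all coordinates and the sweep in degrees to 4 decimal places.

center=(20.0328,-21.5563) T_A=(25.5538,-19.0347) T_B=(26.0216,-20.5695) sweep=15.1916

bisector direction at 196.9526° = (-0.956546,-0.291580)
center distance |VC| = r/sin(θ/2) = 6.069564/sin(82.4042°) = 6.123294
C = V + |VC|·bis = (20.0328,-21.5563)
T_A = V + ((C−V)·d_A)·d_A = V + 0.8094·d_A = (25.5538,-19.0347)
T_B = V + ((C−V)·d_B)·d_B = V + 0.8094·d_B = (26.0216,-20.5695)
sweep = 180° − θ = 15.1916°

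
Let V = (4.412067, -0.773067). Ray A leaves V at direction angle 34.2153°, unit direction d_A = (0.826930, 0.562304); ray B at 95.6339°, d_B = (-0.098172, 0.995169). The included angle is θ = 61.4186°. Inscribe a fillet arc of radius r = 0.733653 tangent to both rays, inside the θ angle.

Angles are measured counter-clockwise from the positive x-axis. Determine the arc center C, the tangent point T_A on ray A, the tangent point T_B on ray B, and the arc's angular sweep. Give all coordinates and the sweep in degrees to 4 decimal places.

center=(5.0209,0.5281) T_A=(5.4335,-0.0785) T_B=(4.2908,0.4561) sweep=118.5814

bisector direction at 64.9246° = (0.423811,0.905751)
center distance |VC| = r/sin(θ/2) = 0.733653/sin(30.7093°) = 1.436613
C = V + |VC|·bis = (5.0209,0.5281)
T_A = V + ((C−V)·d_A)·d_A = V + 1.2352·d_A = (5.4335,-0.0785)
T_B = V + ((C−V)·d_B)·d_B = V + 1.2352·d_B = (4.2908,0.4561)
sweep = 180° − θ = 118.5814°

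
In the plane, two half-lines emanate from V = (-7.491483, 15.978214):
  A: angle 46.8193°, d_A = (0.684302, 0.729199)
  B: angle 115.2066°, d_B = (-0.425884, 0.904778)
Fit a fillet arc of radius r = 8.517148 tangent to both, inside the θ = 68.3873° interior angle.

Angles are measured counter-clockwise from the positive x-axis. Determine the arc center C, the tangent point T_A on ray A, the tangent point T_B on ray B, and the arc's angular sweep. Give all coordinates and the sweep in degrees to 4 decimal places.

bisector direction at 81.0130° = (0.156211,0.987724)
center distance |VC| = r/sin(θ/2) = 8.517148/sin(34.1936°) = 15.155291
C = V + |VC|·bis = (-5.1241,30.9475)
T_A = V + ((C−V)·d_A)·d_A = V + 12.5356·d_A = (1.0866,25.1192)
T_B = V + ((C−V)·d_B)·d_B = V + 12.5356·d_B = (-12.8302,27.3201)
sweep = 180° − θ = 111.6127°

center=(-5.1241,30.9475) T_A=(1.0866,25.1192) T_B=(-12.8302,27.3201) sweep=111.6127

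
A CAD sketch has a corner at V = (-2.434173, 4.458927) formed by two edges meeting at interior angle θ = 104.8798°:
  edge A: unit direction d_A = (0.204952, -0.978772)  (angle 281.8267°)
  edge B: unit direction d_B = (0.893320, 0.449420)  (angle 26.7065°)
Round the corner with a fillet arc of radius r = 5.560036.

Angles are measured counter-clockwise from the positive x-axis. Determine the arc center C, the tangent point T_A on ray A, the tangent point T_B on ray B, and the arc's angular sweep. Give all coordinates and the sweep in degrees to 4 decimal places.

center=(3.8841,1.4136) T_A=(-1.5579,0.2741) T_B=(1.3853,6.3805) sweep=75.1202

bisector direction at 334.2666° = (0.900824,-0.434184)
center distance |VC| = r/sin(θ/2) = 5.560036/sin(52.4399°) = 7.013921
C = V + |VC|·bis = (3.8841,1.4136)
T_A = V + ((C−V)·d_A)·d_A = V + 4.2756·d_A = (-1.5579,0.2741)
T_B = V + ((C−V)·d_B)·d_B = V + 4.2756·d_B = (1.3853,6.3805)
sweep = 180° − θ = 75.1202°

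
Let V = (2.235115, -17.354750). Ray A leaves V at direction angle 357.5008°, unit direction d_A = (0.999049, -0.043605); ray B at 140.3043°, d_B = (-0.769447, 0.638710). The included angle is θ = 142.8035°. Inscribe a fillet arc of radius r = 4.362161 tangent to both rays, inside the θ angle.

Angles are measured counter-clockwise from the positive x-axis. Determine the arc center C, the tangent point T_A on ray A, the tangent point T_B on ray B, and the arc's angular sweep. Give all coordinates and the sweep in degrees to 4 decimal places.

bisector direction at 68.9026° = (0.359955,0.932970)
center distance |VC| = r/sin(θ/2) = 4.362161/sin(71.4018°) = 4.602513
C = V + |VC|·bis = (3.8918,-13.0607)
T_A = V + ((C−V)·d_A)·d_A = V + 1.4679·d_A = (3.7016,-17.4188)
T_B = V + ((C−V)·d_B)·d_B = V + 1.4679·d_B = (1.1057,-16.4172)
sweep = 180° − θ = 37.1965°

center=(3.8918,-13.0607) T_A=(3.7016,-17.4188) T_B=(1.1057,-16.4172) sweep=37.1965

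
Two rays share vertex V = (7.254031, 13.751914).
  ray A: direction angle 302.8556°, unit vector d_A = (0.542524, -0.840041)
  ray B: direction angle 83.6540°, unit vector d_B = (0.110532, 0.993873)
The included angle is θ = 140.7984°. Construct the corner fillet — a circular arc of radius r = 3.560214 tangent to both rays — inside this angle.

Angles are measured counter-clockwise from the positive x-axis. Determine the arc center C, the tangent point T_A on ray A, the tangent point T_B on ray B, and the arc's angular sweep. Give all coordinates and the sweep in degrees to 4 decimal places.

center=(10.9326,14.6184) T_A=(7.9418,12.6869) T_B=(7.3942,15.0119) sweep=39.2016

bisector direction at 13.2548° = (0.973360,0.229282)
center distance |VC| = r/sin(θ/2) = 3.560214/sin(70.3992°) = 3.779209
C = V + |VC|·bis = (10.9326,14.6184)
T_A = V + ((C−V)·d_A)·d_A = V + 1.2678·d_A = (7.9418,12.6869)
T_B = V + ((C−V)·d_B)·d_B = V + 1.2678·d_B = (7.3942,15.0119)
sweep = 180° − θ = 39.2016°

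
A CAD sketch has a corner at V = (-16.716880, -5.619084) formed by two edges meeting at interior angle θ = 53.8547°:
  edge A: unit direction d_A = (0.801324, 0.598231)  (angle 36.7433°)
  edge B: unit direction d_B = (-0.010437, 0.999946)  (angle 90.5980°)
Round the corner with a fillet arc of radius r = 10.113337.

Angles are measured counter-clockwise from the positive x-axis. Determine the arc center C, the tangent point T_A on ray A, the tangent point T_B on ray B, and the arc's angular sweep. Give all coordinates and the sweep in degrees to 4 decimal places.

center=(-6.8119,14.3963) T_A=(-0.7618,6.2922) T_B=(-16.9247,14.2907) sweep=126.1453

bisector direction at 63.6706° = (0.443530,0.896259)
center distance |VC| = r/sin(θ/2) = 10.113337/sin(26.9274°) = 22.332131
C = V + |VC|·bis = (-6.8119,14.3963)
T_A = V + ((C−V)·d_A)·d_A = V + 19.9109·d_A = (-0.7618,6.2922)
T_B = V + ((C−V)·d_B)·d_B = V + 19.9109·d_B = (-16.9247,14.2907)
sweep = 180° − θ = 126.1453°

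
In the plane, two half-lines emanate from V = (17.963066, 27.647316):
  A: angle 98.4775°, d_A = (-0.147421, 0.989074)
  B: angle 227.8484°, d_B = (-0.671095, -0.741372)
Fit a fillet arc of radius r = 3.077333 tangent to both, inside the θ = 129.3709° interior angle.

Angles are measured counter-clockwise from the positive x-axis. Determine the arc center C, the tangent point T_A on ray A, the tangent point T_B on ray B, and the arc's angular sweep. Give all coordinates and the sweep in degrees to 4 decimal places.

bisector direction at 163.1630° = (-0.957132,0.289651)
center distance |VC| = r/sin(θ/2) = 3.077333/sin(64.6855°) = 3.404227
C = V + |VC|·bis = (14.7048,28.6334)
T_A = V + ((C−V)·d_A)·d_A = V + 1.4556·d_A = (17.7485,29.0870)
T_B = V + ((C−V)·d_B)·d_B = V + 1.4556·d_B = (16.9862,26.5682)
sweep = 180° − θ = 50.6291°

center=(14.7048,28.6334) T_A=(17.7485,29.0870) T_B=(16.9862,26.5682) sweep=50.6291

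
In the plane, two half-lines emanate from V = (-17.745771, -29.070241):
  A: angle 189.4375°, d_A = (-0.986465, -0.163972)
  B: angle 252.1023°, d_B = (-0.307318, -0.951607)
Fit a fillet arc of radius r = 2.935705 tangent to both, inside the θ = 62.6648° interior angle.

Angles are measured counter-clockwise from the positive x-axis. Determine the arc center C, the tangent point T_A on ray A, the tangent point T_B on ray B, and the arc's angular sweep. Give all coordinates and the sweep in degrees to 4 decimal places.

center=(-22.0214,-32.7569) T_A=(-22.5027,-29.8610) T_B=(-19.2277,-33.6591) sweep=117.3352

bisector direction at 220.7699° = (-0.757338,-0.653023)
center distance |VC| = r/sin(θ/2) = 2.935705/sin(31.3324°) = 5.645563
C = V + |VC|·bis = (-22.0214,-32.7569)
T_A = V + ((C−V)·d_A)·d_A = V + 4.8222·d_A = (-22.5027,-29.8610)
T_B = V + ((C−V)·d_B)·d_B = V + 4.8222·d_B = (-19.2277,-33.6591)
sweep = 180° − θ = 117.3352°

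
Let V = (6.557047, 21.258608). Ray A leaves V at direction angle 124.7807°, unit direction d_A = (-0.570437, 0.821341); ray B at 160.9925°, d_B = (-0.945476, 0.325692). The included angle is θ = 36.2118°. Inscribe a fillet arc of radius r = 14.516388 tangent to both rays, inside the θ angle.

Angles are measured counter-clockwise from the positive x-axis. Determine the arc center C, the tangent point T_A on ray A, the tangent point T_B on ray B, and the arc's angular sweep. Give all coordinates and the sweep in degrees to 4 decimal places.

bisector direction at 142.8866° = (-0.797443,0.603395)
center distance |VC| = r/sin(θ/2) = 14.516388/sin(18.1059°) = 46.710387
C = V + |VC|·bis = (-30.6918,49.4434)
T_A = V + ((C−V)·d_A)·d_A = V + 44.3975·d_A = (-18.7689,57.7241)
T_B = V + ((C−V)·d_B)·d_B = V + 44.3975·d_B = (-35.4197,35.7185)
sweep = 180° − θ = 143.7882°

center=(-30.6918,49.4434) T_A=(-18.7689,57.7241) T_B=(-35.4197,35.7185) sweep=143.7882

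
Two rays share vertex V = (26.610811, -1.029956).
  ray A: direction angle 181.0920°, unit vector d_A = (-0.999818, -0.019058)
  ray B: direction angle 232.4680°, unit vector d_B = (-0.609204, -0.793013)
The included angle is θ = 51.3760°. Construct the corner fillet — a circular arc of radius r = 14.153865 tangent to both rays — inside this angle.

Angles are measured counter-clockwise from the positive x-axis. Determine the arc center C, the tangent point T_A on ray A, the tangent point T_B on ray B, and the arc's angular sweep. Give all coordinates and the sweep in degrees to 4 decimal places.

bisector direction at 206.7800° = (-0.892743,-0.450566)
center distance |VC| = r/sin(θ/2) = 14.153865/sin(25.6880°) = 32.652441
C = V + |VC|·bis = (-2.5394,-15.7420)
T_A = V + ((C−V)·d_A)·d_A = V + 29.4253·d_A = (-2.8092,-1.5907)
T_B = V + ((C−V)·d_B)·d_B = V + 29.4253·d_B = (8.6848,-24.3646)
sweep = 180° − θ = 128.6240°

center=(-2.5394,-15.7420) T_A=(-2.8092,-1.5907) T_B=(8.6848,-24.3646) sweep=128.6240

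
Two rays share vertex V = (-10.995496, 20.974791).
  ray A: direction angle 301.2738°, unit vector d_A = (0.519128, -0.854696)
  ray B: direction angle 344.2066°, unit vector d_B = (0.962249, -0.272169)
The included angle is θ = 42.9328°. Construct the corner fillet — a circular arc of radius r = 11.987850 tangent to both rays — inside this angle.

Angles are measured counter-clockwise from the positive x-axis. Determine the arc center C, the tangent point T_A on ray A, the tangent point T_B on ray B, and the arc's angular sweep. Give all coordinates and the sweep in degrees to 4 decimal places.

bisector direction at 322.7402° = (0.795898,-0.605430)
center distance |VC| = r/sin(θ/2) = 11.987850/sin(21.4664°) = 32.757668
C = V + |VC|·bis = (15.0763,1.1423)
T_A = V + ((C−V)·d_A)·d_A = V + 30.4853·d_A = (4.8303,-5.0809)
T_B = V + ((C−V)·d_B)·d_B = V + 30.4853·d_B = (18.3390,12.6776)
sweep = 180° − θ = 137.0672°

center=(15.0763,1.1423) T_A=(4.8303,-5.0809) T_B=(18.3390,12.6776) sweep=137.0672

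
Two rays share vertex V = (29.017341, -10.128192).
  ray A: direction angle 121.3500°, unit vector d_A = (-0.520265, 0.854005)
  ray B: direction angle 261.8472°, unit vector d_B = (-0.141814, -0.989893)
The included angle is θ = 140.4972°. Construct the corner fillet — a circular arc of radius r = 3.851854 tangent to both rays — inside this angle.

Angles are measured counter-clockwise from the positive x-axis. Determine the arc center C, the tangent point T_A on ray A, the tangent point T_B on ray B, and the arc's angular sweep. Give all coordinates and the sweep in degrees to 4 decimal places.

center=(25.0083,-10.9510) T_A=(28.2978,-8.9470) T_B=(28.8212,-11.4973) sweep=39.5028

bisector direction at 191.5986° = (-0.979580,-0.201054)
center distance |VC| = r/sin(θ/2) = 3.851854/sin(70.2486°) = 4.092633
C = V + |VC|·bis = (25.0083,-10.9510)
T_A = V + ((C−V)·d_A)·d_A = V + 1.3831·d_A = (28.2978,-8.9470)
T_B = V + ((C−V)·d_B)·d_B = V + 1.3831·d_B = (28.8212,-11.4973)
sweep = 180° − θ = 39.5028°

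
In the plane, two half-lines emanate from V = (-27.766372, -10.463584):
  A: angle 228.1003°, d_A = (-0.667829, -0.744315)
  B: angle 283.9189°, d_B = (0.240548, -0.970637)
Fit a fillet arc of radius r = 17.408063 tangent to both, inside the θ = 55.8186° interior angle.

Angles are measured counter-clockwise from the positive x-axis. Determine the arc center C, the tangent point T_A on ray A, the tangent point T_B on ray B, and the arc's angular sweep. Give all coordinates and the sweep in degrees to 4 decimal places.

center=(-36.7576,-46.5513) T_A=(-49.7147,-34.9257) T_B=(-19.8607,-42.3638) sweep=124.1814

bisector direction at 256.0096° = (-0.241759,-0.970336)
center distance |VC| = r/sin(θ/2) = 17.408063/sin(27.9093°) = 37.190894
C = V + |VC|·bis = (-36.7576,-46.5513)
T_A = V + ((C−V)·d_A)·d_A = V + 32.8652·d_A = (-49.7147,-34.9257)
T_B = V + ((C−V)·d_B)·d_B = V + 32.8652·d_B = (-19.8607,-42.3638)
sweep = 180° − θ = 124.1814°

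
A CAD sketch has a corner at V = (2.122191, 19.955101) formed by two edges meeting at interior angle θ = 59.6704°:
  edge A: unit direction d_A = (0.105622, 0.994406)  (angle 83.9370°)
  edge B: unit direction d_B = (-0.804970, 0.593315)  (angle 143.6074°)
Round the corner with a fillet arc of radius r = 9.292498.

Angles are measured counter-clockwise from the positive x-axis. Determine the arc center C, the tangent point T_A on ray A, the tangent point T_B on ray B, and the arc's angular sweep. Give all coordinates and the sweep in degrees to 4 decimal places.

center=(-5.4070,37.0485) T_A=(3.8335,36.0670) T_B=(-10.9204,29.5683) sweep=120.3296

bisector direction at 113.7722° = (-0.403101,0.915155)
center distance |VC| = r/sin(θ/2) = 9.292498/sin(29.8352°) = 18.678126
C = V + |VC|·bis = (-5.4070,37.0485)
T_A = V + ((C−V)·d_A)·d_A = V + 16.2025·d_A = (3.8335,36.0670)
T_B = V + ((C−V)·d_B)·d_B = V + 16.2025·d_B = (-10.9204,29.5683)
sweep = 180° − θ = 120.3296°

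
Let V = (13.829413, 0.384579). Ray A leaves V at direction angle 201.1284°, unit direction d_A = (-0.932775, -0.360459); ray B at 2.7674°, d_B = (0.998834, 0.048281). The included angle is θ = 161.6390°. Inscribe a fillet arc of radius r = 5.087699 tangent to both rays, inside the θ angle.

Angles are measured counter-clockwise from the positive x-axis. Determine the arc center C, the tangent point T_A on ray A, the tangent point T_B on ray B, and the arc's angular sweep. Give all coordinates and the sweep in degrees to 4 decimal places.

bisector direction at 281.9479° = (0.207022,-0.978336)
center distance |VC| = r/sin(θ/2) = 5.087699/sin(80.8195°) = 5.153715
C = V + |VC|·bis = (14.8963,-4.6575)
T_A = V + ((C−V)·d_A)·d_A = V + 0.8223·d_A = (13.0624,0.0882)
T_B = V + ((C−V)·d_B)·d_B = V + 0.8223·d_B = (14.6507,0.4243)
sweep = 180° − θ = 18.3610°

center=(14.8963,-4.6575) T_A=(13.0624,0.0882) T_B=(14.6507,0.4243) sweep=18.3610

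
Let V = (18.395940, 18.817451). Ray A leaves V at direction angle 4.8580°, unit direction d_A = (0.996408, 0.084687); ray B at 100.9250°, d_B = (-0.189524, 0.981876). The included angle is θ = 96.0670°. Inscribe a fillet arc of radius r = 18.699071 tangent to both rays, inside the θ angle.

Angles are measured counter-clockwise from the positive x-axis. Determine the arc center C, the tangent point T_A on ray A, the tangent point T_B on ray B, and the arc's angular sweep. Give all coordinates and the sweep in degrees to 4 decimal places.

bisector direction at 52.8915° = (0.603326,0.797494)
center distance |VC| = r/sin(θ/2) = 18.699071/sin(48.0335°) = 25.148847
C = V + |VC|·bis = (33.5689,38.8735)
T_A = V + ((C−V)·d_A)·d_A = V + 16.8169·d_A = (35.1525,20.2416)
T_B = V + ((C−V)·d_B)·d_B = V + 16.8169·d_B = (15.2087,35.3296)
sweep = 180° − θ = 83.9330°

center=(33.5689,38.8735) T_A=(35.1525,20.2416) T_B=(15.2087,35.3296) sweep=83.9330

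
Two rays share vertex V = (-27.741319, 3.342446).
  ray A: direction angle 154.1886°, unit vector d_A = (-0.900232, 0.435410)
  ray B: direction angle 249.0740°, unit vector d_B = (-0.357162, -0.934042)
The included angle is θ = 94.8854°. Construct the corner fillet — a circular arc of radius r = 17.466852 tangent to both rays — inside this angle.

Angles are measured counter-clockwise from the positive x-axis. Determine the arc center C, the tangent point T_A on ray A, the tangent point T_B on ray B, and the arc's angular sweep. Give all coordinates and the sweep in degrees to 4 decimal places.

center=(-49.7841,-5.3988) T_A=(-42.1789,10.3254) T_B=(-33.4693,-11.6373) sweep=85.1146

bisector direction at 201.6313° = (-0.929575,-0.368632)
center distance |VC| = r/sin(θ/2) = 17.466852/sin(47.4427°) = 23.712762
C = V + |VC|·bis = (-49.7841,-5.3988)
T_A = V + ((C−V)·d_A)·d_A = V + 16.0376·d_A = (-42.1789,10.3254)
T_B = V + ((C−V)·d_B)·d_B = V + 16.0376·d_B = (-33.4693,-11.6373)
sweep = 180° − θ = 85.1146°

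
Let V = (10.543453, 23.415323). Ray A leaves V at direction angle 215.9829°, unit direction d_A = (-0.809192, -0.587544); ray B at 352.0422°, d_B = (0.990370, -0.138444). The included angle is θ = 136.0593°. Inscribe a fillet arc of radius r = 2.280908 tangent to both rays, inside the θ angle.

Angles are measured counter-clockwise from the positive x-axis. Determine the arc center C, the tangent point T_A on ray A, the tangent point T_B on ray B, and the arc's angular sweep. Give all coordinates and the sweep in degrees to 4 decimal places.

bisector direction at 284.0126° = (0.242134,-0.970243)
center distance |VC| = r/sin(θ/2) = 2.280908/sin(68.0297°) = 2.459525
C = V + |VC|·bis = (11.1390,21.0290)
T_A = V + ((C−V)·d_A)·d_A = V + 0.9202·d_A = (9.7989,22.8747)
T_B = V + ((C−V)·d_B)·d_B = V + 0.9202·d_B = (11.4548,23.2879)
sweep = 180° − θ = 43.9407°

center=(11.1390,21.0290) T_A=(9.7989,22.8747) T_B=(11.4548,23.2879) sweep=43.9407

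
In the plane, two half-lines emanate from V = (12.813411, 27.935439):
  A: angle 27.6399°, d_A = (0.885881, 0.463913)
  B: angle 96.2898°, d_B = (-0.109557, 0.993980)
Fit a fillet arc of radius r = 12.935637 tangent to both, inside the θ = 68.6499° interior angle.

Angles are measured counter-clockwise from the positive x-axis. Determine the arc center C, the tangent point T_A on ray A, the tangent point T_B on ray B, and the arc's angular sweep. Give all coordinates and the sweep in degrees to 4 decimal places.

bisector direction at 61.9649° = (0.470013,0.882659)
center distance |VC| = r/sin(θ/2) = 12.935637/sin(34.3250°) = 22.940175
C = V + |VC|·bis = (23.5956,48.1838)
T_A = V + ((C−V)·d_A)·d_A = V + 18.9452·d_A = (29.5966,36.7244)
T_B = V + ((C−V)·d_B)·d_B = V + 18.9452·d_B = (10.7378,46.7666)
sweep = 180° − θ = 111.3501°

center=(23.5956,48.1838) T_A=(29.5966,36.7244) T_B=(10.7378,46.7666) sweep=111.3501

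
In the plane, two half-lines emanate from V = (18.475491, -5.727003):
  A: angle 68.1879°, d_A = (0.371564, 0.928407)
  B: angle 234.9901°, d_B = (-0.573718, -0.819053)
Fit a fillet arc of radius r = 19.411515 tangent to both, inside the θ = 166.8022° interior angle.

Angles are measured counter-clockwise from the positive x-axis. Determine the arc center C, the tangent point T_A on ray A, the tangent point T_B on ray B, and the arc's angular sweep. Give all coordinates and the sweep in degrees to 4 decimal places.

center=(1.2881,3.5705) T_A=(19.3099,-3.6422) T_B=(17.1871,-7.5663) sweep=13.1978

bisector direction at 151.5890° = (-0.879557,0.475793)
center distance |VC| = r/sin(θ/2) = 19.411515/sin(83.4011°) = 19.540975
C = V + |VC|·bis = (1.2881,3.5705)
T_A = V + ((C−V)·d_A)·d_A = V + 2.2456·d_A = (19.3099,-3.6422)
T_B = V + ((C−V)·d_B)·d_B = V + 2.2456·d_B = (17.1871,-7.5663)
sweep = 180° − θ = 13.1978°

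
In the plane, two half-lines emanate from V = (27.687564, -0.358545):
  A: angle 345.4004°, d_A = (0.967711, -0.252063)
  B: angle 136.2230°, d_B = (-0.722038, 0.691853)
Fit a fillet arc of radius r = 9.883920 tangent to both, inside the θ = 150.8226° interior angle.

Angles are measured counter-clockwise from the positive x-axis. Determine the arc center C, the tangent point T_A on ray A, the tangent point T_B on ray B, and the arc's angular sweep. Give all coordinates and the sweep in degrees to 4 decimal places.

bisector direction at 60.8117° = (0.487681,0.873022)
center distance |VC| = r/sin(θ/2) = 9.883920/sin(75.4113°) = 10.213205
C = V + |VC|·bis = (32.6684,8.5578)
T_A = V + ((C−V)·d_A)·d_A = V + 2.5725·d_A = (30.1770,-1.0070)
T_B = V + ((C−V)·d_B)·d_B = V + 2.5725·d_B = (25.8301,1.4212)
sweep = 180° − θ = 29.1774°

center=(32.6684,8.5578) T_A=(30.1770,-1.0070) T_B=(25.8301,1.4212) sweep=29.1774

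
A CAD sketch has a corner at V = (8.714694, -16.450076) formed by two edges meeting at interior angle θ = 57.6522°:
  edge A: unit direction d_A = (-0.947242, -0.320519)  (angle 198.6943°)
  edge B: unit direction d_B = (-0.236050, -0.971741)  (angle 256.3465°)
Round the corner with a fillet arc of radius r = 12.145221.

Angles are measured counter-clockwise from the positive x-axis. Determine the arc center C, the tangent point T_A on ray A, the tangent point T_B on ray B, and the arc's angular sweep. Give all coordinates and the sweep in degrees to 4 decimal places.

center=(-8.2965,-35.0278) T_A=(-12.1893,-23.5234) T_B=(3.5055,-37.8947) sweep=122.3478

bisector direction at 227.5204° = (-0.675328,-0.737518)
center distance |VC| = r/sin(θ/2) = 12.145221/sin(28.8261°) = 25.189568
C = V + |VC|·bis = (-8.2965,-35.0278)
T_A = V + ((C−V)·d_A)·d_A = V + 22.0683·d_A = (-12.1893,-23.5234)
T_B = V + ((C−V)·d_B)·d_B = V + 22.0683·d_B = (3.5055,-37.8947)
sweep = 180° − θ = 122.3478°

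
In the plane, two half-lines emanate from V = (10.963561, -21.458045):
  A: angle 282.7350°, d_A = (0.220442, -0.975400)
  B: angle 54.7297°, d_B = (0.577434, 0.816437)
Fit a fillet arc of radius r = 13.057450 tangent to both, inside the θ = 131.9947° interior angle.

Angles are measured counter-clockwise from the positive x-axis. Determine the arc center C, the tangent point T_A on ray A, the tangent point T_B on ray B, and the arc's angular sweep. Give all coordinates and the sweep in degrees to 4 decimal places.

center=(24.9815,-24.2509) T_A=(12.2453,-27.1293) T_B=(14.3209,-16.7111) sweep=48.0053

bisector direction at 348.7323° = (0.980725,-0.195392)
center distance |VC| = r/sin(θ/2) = 13.057450/sin(65.9973°) = 14.293453
C = V + |VC|·bis = (24.9815,-24.2509)
T_A = V + ((C−V)·d_A)·d_A = V + 5.8143·d_A = (12.2453,-27.1293)
T_B = V + ((C−V)·d_B)·d_B = V + 5.8143·d_B = (14.3209,-16.7111)
sweep = 180° − θ = 48.0053°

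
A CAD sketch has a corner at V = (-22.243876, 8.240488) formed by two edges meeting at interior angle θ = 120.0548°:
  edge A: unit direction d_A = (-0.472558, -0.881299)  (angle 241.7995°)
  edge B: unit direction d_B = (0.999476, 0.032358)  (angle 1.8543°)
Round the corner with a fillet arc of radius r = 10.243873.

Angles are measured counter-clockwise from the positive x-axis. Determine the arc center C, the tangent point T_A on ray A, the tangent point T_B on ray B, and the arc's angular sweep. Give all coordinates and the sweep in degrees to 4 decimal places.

center=(-16.0077,-1.8069) T_A=(-25.0356,3.0340) T_B=(-16.3392,8.4317) sweep=59.9452

bisector direction at 301.8269° = (0.527355,-0.849645)
center distance |VC| = r/sin(θ/2) = 10.243873/sin(60.0274°) = 11.825342
C = V + |VC|·bis = (-16.0077,-1.8069)
T_A = V + ((C−V)·d_A)·d_A = V + 5.9078·d_A = (-25.0356,3.0340)
T_B = V + ((C−V)·d_B)·d_B = V + 5.9078·d_B = (-16.3392,8.4317)
sweep = 180° − θ = 59.9452°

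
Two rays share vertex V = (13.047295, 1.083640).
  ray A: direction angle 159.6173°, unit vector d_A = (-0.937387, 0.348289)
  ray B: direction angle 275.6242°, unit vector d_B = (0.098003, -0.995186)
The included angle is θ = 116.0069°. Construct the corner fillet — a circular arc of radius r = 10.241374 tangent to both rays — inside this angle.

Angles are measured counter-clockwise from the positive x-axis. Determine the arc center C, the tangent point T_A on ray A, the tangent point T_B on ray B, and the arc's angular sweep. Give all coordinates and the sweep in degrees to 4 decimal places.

center=(3.4823,-6.2879) T_A=(7.0493,3.3122) T_B=(13.6744,-5.2842) sweep=63.9931

bisector direction at 217.6208° = (-0.792069,-0.610432)
center distance |VC| = r/sin(θ/2) = 10.241374/sin(58.0035°) = 12.075953
C = V + |VC|·bis = (3.4823,-6.2879)
T_A = V + ((C−V)·d_A)·d_A = V + 6.3987·d_A = (7.0493,3.3122)
T_B = V + ((C−V)·d_B)·d_B = V + 6.3987·d_B = (13.6744,-5.2842)
sweep = 180° − θ = 63.9931°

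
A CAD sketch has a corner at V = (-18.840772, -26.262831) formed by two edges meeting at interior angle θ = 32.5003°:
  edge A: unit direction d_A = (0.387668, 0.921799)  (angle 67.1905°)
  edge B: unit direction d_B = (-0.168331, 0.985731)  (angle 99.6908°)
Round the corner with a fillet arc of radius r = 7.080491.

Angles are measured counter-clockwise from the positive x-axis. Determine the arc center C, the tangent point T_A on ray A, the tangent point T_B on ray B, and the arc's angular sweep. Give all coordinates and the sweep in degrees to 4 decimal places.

bisector direction at 83.4407° = (0.114232,0.993454)
center distance |VC| = r/sin(θ/2) = 7.080491/sin(16.2502°) = 25.302692
C = V + |VC|·bis = (-15.9504,-1.1258)
T_A = V + ((C−V)·d_A)·d_A = V + 24.2918·d_A = (-9.4236,-3.8707)
T_B = V + ((C−V)·d_B)·d_B = V + 24.2918·d_B = (-22.9298,-2.3176)
sweep = 180° − θ = 147.4997°

center=(-15.9504,-1.1258) T_A=(-9.4236,-3.8707) T_B=(-22.9298,-2.3176) sweep=147.4997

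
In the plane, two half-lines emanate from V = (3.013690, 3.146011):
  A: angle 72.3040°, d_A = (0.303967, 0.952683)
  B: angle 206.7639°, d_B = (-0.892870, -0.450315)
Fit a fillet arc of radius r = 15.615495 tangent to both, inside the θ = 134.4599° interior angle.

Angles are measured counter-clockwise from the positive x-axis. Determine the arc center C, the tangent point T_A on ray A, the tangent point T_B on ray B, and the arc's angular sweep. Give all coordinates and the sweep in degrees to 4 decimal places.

center=(-9.8706,14.1370) T_A=(5.0061,9.3904) T_B=(-2.8387,0.1944) sweep=45.5401

bisector direction at 139.5340° = (-0.760791,0.648997)
center distance |VC| = r/sin(θ/2) = 15.615495/sin(67.2300°) = 16.935341
C = V + |VC|·bis = (-9.8706,14.1370)
T_A = V + ((C−V)·d_A)·d_A = V + 6.5545·d_A = (5.0061,9.3904)
T_B = V + ((C−V)·d_B)·d_B = V + 6.5545·d_B = (-2.8387,0.1944)
sweep = 180° − θ = 45.5401°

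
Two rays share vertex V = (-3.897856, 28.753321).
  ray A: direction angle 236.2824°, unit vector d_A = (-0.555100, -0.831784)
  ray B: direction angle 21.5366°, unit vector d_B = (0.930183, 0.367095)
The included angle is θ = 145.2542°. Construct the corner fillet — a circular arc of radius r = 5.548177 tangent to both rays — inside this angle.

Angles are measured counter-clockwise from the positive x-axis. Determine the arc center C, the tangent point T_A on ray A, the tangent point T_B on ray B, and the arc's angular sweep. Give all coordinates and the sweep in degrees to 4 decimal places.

center=(-0.2465,24.2297) T_A=(-4.8614,27.3095) T_B=(-2.2832,29.3905) sweep=34.7458

bisector direction at 308.9095° = (0.628092,-0.778139)
center distance |VC| = r/sin(θ/2) = 5.548177/sin(72.6271°) = 5.813373
C = V + |VC|·bis = (-0.2465,24.2297)
T_A = V + ((C−V)·d_A)·d_A = V + 1.7358·d_A = (-4.8614,27.3095)
T_B = V + ((C−V)·d_B)·d_B = V + 1.7358·d_B = (-2.2832,29.3905)
sweep = 180° − θ = 34.7458°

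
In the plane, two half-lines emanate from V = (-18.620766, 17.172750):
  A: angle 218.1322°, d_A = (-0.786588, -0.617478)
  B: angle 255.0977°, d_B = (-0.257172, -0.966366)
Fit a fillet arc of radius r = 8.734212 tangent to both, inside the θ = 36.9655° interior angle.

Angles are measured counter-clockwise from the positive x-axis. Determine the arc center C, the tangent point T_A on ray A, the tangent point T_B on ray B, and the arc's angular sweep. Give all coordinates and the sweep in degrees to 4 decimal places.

center=(-33.7811,-5.8321) T_A=(-39.1743,1.0381) T_B=(-25.3406,-8.0783) sweep=143.0345

bisector direction at 236.6150° = (-0.550263,-0.834991)
center distance |VC| = r/sin(θ/2) = 8.734212/sin(18.4827°) = 27.551057
C = V + |VC|·bis = (-33.7811,-5.8321)
T_A = V + ((C−V)·d_A)·d_A = V + 26.1299·d_A = (-39.1743,1.0381)
T_B = V + ((C−V)·d_B)·d_B = V + 26.1299·d_B = (-25.3406,-8.0783)
sweep = 180° − θ = 143.0345°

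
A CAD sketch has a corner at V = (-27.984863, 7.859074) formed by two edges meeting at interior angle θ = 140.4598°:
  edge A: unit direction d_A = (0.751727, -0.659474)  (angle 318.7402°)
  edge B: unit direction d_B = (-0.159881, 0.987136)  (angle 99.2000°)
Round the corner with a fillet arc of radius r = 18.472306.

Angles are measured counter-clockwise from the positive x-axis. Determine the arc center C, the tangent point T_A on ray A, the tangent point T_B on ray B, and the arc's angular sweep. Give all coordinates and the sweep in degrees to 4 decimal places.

bisector direction at 28.9701° = (0.874873,0.484353)
center distance |VC| = r/sin(θ/2) = 18.472306/sin(70.2299°) = 19.629308
C = V + |VC|·bis = (-10.8117,17.3666)
T_A = V + ((C−V)·d_A)·d_A = V + 6.6396·d_A = (-22.9937,3.4805)
T_B = V + ((C−V)·d_B)·d_B = V + 6.6396·d_B = (-29.0464,14.4132)
sweep = 180° − θ = 39.5402°

center=(-10.8117,17.3666) T_A=(-22.9937,3.4805) T_B=(-29.0464,14.4132) sweep=39.5402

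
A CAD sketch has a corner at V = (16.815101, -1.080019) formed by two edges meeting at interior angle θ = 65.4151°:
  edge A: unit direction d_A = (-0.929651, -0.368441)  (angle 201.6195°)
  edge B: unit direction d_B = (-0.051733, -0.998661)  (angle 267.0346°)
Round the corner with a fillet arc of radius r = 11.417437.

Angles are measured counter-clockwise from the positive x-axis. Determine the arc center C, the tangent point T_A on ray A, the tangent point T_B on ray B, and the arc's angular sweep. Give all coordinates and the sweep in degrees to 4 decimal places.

bisector direction at 234.3270° = (-0.583158,-0.812359)
center distance |VC| = r/sin(θ/2) = 11.417437/sin(32.7075°) = 21.129660
C = V + |VC|·bis = (4.4932,-18.2449)
T_A = V + ((C−V)·d_A)·d_A = V + 17.7793·d_A = (0.2865,-7.6307)
T_B = V + ((C−V)·d_B)·d_B = V + 17.7793·d_B = (15.8953,-18.8355)
sweep = 180° − θ = 114.5849°

center=(4.4932,-18.2449) T_A=(0.2865,-7.6307) T_B=(15.8953,-18.8355) sweep=114.5849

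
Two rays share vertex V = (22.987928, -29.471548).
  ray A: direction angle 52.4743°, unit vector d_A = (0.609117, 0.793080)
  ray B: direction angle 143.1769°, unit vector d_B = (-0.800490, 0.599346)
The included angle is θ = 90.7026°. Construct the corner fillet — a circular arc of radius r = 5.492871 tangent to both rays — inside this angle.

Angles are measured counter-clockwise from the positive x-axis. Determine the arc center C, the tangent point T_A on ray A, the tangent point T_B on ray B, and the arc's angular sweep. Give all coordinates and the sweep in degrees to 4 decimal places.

center=(21.9367,-21.8226) T_A=(26.2930,-25.1684) T_B=(18.6445,-26.2195) sweep=89.2974

bisector direction at 97.8256° = (-0.136158,0.990687)
center distance |VC| = r/sin(θ/2) = 5.492871/sin(45.3513°) = 7.720899
C = V + |VC|·bis = (21.9367,-21.8226)
T_A = V + ((C−V)·d_A)·d_A = V + 5.4259·d_A = (26.2930,-25.1684)
T_B = V + ((C−V)·d_B)·d_B = V + 5.4259·d_B = (18.6445,-26.2195)
sweep = 180° − θ = 89.2974°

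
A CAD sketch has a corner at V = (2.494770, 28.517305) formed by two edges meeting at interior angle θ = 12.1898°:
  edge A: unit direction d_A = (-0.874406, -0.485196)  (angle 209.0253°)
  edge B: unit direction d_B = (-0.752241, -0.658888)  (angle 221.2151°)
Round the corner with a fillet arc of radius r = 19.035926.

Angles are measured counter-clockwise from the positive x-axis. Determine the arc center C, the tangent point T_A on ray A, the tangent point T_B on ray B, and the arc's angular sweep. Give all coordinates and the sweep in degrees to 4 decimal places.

bisector direction at 215.1202° = (-0.817947,-0.575294)
center distance |VC| = r/sin(θ/2) = 19.035926/sin(6.0949°) = 179.287262
C = V + |VC|·bis = (-144.1527,-74.6255)
T_A = V + ((C−V)·d_A)·d_A = V + 178.2738·d_A = (-153.3888,-57.9804)
T_B = V + ((C−V)·d_B)·d_B = V + 178.2738·d_B = (-131.6102,-88.9451)
sweep = 180° − θ = 167.8102°

center=(-144.1527,-74.6255) T_A=(-153.3888,-57.9804) T_B=(-131.6102,-88.9451) sweep=167.8102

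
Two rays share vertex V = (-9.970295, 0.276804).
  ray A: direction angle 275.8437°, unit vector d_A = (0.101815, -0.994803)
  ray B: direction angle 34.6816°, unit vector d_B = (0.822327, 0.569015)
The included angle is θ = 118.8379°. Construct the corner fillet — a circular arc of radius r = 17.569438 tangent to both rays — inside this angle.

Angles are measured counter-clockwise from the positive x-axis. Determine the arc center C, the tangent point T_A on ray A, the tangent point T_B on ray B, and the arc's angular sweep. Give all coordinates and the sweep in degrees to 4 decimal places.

bisector direction at 335.2627° = (0.908236,-0.418459)
center distance |VC| = r/sin(θ/2) = 17.569438/sin(59.4190°) = 20.407977
C = V + |VC|·bis = (8.5650,-8.2631)
T_A = V + ((C−V)·d_A)·d_A = V + 10.3827·d_A = (-8.9132,-10.0519)
T_B = V + ((C−V)·d_B)·d_B = V + 10.3827·d_B = (-1.4323,6.1847)
sweep = 180° − θ = 61.1621°

center=(8.5650,-8.2631) T_A=(-8.9132,-10.0519) T_B=(-1.4323,6.1847) sweep=61.1621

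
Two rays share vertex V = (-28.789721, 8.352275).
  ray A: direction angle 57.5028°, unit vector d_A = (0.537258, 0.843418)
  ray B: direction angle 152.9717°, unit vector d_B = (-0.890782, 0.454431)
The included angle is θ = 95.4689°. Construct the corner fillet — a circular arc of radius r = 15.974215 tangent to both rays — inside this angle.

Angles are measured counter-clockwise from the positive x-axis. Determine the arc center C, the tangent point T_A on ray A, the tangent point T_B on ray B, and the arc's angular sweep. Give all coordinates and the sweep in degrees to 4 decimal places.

center=(-34.4628,29.1792) T_A=(-20.9899,20.5969) T_B=(-41.7220,14.9496) sweep=84.5311

bisector direction at 105.2373° = (-0.262817,0.964846)
center distance |VC| = r/sin(θ/2) = 15.974215/sin(47.7345°) = 21.585738
C = V + |VC|·bis = (-34.4628,29.1792)
T_A = V + ((C−V)·d_A)·d_A = V + 14.5179·d_A = (-20.9899,20.5969)
T_B = V + ((C−V)·d_B)·d_B = V + 14.5179·d_B = (-41.7220,14.9496)
sweep = 180° − θ = 84.5311°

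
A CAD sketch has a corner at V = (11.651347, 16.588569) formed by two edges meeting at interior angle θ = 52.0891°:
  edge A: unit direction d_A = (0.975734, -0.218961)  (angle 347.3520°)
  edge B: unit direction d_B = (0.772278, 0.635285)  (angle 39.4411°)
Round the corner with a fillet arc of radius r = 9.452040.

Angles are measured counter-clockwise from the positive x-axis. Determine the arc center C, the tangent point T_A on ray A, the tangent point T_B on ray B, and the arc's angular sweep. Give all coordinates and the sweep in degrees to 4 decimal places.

center=(32.5930,21.5762) T_A=(30.5234,12.3536) T_B=(26.5883,28.8758) sweep=127.9109

bisector direction at 13.3965° = (0.972790,0.231689)
center distance |VC| = r/sin(θ/2) = 9.452040/sin(26.0446°) = 21.527417
C = V + |VC|·bis = (32.5930,21.5762)
T_A = V + ((C−V)·d_A)·d_A = V + 19.3414·d_A = (30.5234,12.3536)
T_B = V + ((C−V)·d_B)·d_B = V + 19.3414·d_B = (26.5883,28.8758)
sweep = 180° − θ = 127.9109°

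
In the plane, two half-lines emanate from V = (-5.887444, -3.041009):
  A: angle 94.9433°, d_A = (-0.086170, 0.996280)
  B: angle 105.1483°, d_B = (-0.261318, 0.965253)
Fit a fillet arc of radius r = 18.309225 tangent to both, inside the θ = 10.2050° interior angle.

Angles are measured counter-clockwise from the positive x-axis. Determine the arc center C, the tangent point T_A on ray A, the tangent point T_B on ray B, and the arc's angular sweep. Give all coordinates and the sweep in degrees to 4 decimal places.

bisector direction at 100.0458° = (-0.174435,0.984669)
center distance |VC| = r/sin(θ/2) = 18.309225/sin(5.1025°) = 205.865603
C = V + |VC|·bis = (-41.7977,199.6684)
T_A = V + ((C−V)·d_A)·d_A = V + 205.0498·d_A = (-23.5566,201.2461)
T_B = V + ((C−V)·d_B)·d_B = V + 205.0498·d_B = (-59.4707,194.8839)
sweep = 180° − θ = 169.7950°

center=(-41.7977,199.6684) T_A=(-23.5566,201.2461) T_B=(-59.4707,194.8839) sweep=169.7950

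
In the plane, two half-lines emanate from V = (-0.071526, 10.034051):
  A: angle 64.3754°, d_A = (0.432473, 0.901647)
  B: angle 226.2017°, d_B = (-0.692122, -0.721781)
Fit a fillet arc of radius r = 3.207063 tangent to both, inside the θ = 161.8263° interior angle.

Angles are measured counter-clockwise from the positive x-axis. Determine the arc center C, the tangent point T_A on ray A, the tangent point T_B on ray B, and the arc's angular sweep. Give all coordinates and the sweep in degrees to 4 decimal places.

bisector direction at 145.2885° = (-0.822030,0.569444)
center distance |VC| = r/sin(θ/2) = 3.207063/sin(80.9132°) = 3.247823
C = V + |VC|·bis = (-2.7413,11.8835)
T_A = V + ((C−V)·d_A)·d_A = V + 0.5129·d_A = (0.1503,10.4965)
T_B = V + ((C−V)·d_B)·d_B = V + 0.5129·d_B = (-0.4265,9.6638)
sweep = 180° − θ = 18.1737°

center=(-2.7413,11.8835) T_A=(0.1503,10.4965) T_B=(-0.4265,9.6638) sweep=18.1737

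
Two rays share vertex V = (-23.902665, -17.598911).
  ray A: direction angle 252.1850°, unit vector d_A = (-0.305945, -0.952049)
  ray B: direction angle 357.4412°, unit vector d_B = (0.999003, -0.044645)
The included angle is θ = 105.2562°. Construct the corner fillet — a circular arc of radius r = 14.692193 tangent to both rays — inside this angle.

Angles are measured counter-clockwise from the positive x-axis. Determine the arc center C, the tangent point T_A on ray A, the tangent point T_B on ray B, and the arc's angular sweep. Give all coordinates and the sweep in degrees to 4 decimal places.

bisector direction at 304.8131° = (0.570901,-0.821019)
center distance |VC| = r/sin(θ/2) = 14.692193/sin(52.6281°) = 18.487434
C = V + |VC|·bis = (-13.3482,-32.7774)
T_A = V + ((C−V)·d_A)·d_A = V + 11.2216·d_A = (-27.3359,-28.2824)
T_B = V + ((C−V)·d_B)·d_B = V + 11.2216·d_B = (-12.6922,-18.0999)
sweep = 180° − θ = 74.7438°

center=(-13.3482,-32.7774) T_A=(-27.3359,-28.2824) T_B=(-12.6922,-18.0999) sweep=74.7438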